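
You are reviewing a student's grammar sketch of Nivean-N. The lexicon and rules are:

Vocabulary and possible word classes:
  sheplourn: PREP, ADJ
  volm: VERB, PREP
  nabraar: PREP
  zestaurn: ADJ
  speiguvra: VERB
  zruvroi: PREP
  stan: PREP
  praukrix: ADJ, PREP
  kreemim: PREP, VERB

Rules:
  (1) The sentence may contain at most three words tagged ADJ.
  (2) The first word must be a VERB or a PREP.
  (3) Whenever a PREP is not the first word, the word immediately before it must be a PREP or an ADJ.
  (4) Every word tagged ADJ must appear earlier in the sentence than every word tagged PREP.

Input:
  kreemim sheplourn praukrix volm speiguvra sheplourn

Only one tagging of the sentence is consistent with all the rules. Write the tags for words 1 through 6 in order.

VERB ADJ ADJ VERB VERB ADJ

Candidates per position — 1:kreemim {PREP,VERB}; 2:sheplourn {PREP,ADJ}; 3:praukrix {ADJ,PREP}; 4:volm {VERB,PREP}; 5:speiguvra {VERB}; 6:sheplourn {PREP,ADJ}.
If word 6 were PREP, no tagging could satisfy rule 3; so word 6 is ADJ.
If word 1 were PREP, no tagging could satisfy rule 4; so word 1 is VERB.
If word 2 were PREP, no tagging could satisfy rule 3; so word 2 is ADJ.
If word 3 were PREP, no tagging could satisfy rule 4; so word 3 is ADJ.
If word 4 were PREP, no tagging could satisfy rule 4; so word 4 is VERB.
So the tagging must be: VERB ADJ ADJ VERB VERB ADJ.
Rule-by-rule: rule 1 satisfied; rule 2 satisfied; rule 3 satisfied; rule 4 satisfied.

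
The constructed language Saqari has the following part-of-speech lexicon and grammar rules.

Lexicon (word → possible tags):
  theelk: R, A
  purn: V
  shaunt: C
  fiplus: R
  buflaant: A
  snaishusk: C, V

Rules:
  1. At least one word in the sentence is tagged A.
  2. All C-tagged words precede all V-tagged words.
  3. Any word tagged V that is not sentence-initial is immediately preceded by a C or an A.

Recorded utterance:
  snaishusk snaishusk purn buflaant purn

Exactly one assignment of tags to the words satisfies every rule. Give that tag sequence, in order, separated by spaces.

Candidates per position — 1:snaishusk {C,V}; 2:snaishusk {C,V}; 3:purn {V}; 4:buflaant {A}; 5:purn {V}.
If word 2 were V, no tagging could satisfy rule 3; so word 2 is C.
If word 1 were V, no tagging could satisfy rule 2; so word 1 is C.
That leaves exactly one tagging: C C V A V.
Verifying each rule — rule 1 satisfied; rule 2 satisfied; rule 3 satisfied.

C C V A V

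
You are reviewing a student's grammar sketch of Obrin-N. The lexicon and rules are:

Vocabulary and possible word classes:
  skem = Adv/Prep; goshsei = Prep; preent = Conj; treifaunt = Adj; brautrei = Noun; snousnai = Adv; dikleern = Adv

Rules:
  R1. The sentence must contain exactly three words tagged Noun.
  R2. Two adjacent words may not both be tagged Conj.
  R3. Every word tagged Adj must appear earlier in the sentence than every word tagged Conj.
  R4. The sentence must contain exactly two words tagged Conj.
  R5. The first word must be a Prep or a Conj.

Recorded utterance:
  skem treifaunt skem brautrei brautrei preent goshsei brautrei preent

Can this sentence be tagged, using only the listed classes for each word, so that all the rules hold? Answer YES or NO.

Candidates per position — 1:skem {Adv,Prep}; 2:treifaunt {Adj}; 3:skem {Adv,Prep}; 4:brautrei {Noun}; 5:brautrei {Noun}; 6:preent {Conj}; 7:goshsei {Prep}; 8:brautrei {Noun}; 9:preent {Conj}.
One satisfying assignment: Prep Adj Adv Noun Noun Conj Prep Noun Conj.
Checking: rule 1 satisfied; rule 2 satisfied; rule 3 satisfied; rule 4 satisfied; rule 5 satisfied.

YES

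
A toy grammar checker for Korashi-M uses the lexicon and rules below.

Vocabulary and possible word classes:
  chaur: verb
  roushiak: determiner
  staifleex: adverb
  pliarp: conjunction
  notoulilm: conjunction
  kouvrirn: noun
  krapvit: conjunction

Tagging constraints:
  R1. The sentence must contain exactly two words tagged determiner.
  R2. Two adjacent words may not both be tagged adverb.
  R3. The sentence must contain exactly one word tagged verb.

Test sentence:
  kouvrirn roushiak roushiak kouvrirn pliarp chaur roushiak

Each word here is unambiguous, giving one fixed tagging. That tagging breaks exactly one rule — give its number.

1

Fixed tagging: noun determiner determiner noun conjunction verb determiner.
Checking each rule: R1 violated, R2 holds, R3 holds.
Only rule 1 fails.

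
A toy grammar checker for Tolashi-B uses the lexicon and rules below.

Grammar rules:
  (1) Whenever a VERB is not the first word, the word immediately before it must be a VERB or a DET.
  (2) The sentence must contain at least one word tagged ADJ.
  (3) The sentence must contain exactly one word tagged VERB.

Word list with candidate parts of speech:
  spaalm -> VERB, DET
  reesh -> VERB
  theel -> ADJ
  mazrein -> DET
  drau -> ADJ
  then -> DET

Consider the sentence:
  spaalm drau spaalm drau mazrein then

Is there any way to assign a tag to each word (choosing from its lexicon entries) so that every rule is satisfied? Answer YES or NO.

YES

Candidates per position — 1:spaalm {VERB,DET}; 2:drau {ADJ}; 3:spaalm {VERB,DET}; 4:drau {ADJ}; 5:mazrein {DET}; 6:then {DET}.
One satisfying assignment: VERB ADJ DET ADJ DET DET.
Checking: rule 1 ✓; rule 2 ✓; rule 3 ✓.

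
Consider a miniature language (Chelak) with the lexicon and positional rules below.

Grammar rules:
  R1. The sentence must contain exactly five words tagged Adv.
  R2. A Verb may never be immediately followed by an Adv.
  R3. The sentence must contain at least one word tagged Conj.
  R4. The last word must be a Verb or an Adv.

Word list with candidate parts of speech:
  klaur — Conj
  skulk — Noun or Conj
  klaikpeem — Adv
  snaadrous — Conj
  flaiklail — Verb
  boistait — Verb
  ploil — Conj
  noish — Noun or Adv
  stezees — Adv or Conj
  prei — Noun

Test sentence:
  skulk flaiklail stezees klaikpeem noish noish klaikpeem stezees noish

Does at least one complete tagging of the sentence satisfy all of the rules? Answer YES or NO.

YES

Candidates per position — 1:skulk {Noun,Conj}; 2:flaiklail {Verb}; 3:stezees {Adv,Conj}; 4:klaikpeem {Adv}; 5:noish {Noun,Adv}; 6:noish {Noun,Adv}; 7:klaikpeem {Adv}; 8:stezees {Adv,Conj}; 9:noish {Noun,Adv}.
One satisfying assignment: Conj Verb Conj Adv Adv Adv Adv Conj Adv.
Verifying each rule — rule 1 ✓; rule 2 ✓; rule 3 ✓; rule 4 ✓.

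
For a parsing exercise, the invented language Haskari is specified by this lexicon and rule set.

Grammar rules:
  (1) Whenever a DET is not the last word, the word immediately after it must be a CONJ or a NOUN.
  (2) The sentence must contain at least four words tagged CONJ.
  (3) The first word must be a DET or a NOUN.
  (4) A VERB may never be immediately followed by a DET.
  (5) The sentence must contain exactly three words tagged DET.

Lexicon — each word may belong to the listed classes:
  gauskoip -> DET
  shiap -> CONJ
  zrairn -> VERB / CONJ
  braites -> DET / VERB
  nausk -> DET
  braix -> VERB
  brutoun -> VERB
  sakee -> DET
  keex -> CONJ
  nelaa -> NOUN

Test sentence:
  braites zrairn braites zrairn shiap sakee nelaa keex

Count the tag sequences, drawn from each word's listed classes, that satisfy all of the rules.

1

Candidates per position — 1:braites {DET,VERB}; 2:zrairn {VERB,CONJ}; 3:braites {DET,VERB}; 4:zrairn {VERB,CONJ}; 5:shiap {CONJ}; 6:sakee {DET}; 7:nelaa {NOUN}; 8:keex {CONJ}.
There are 16 candidate sequences in total.
The sequences that satisfy every rule: DET CONJ DET CONJ CONJ DET NOUN CONJ.
Count = 1.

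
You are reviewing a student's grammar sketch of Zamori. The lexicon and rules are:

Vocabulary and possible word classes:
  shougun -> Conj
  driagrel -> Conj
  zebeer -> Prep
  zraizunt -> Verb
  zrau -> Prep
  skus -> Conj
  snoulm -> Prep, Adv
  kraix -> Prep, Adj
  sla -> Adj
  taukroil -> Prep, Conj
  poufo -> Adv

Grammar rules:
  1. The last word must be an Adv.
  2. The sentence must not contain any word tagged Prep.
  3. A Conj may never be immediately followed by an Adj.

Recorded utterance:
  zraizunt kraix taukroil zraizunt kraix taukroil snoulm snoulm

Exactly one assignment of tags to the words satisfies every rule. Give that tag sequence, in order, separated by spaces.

Candidates per position — 1:zraizunt {Verb}; 2:kraix {Prep,Adj}; 3:taukroil {Prep,Conj}; 4:zraizunt {Verb}; 5:kraix {Prep,Adj}; 6:taukroil {Prep,Conj}; 7:snoulm {Prep,Adv}; 8:snoulm {Prep,Adv}.
Word 2 cannot be Prep — rule 2 would then fail for every completion. It is Adj.
Word 3 cannot be Prep — rule 2 would then fail for every completion. It is Conj.
Word 5 cannot be Prep — rule 2 would then fail for every completion. It is Adj.
Word 6 cannot be Prep — rule 2 would then fail for every completion. It is Conj.
Word 7 cannot be Prep — rule 2 would then fail for every completion. It is Adv.
Word 8 cannot be Prep — rule 1 would then fail for every completion. It is Adv.
That leaves exactly one tagging: Verb Adj Conj Verb Adj Conj Adv Adv.
Check: rule 1 holds; rule 2 holds; rule 3 holds.

Verb Adj Conj Verb Adj Conj Adv Adv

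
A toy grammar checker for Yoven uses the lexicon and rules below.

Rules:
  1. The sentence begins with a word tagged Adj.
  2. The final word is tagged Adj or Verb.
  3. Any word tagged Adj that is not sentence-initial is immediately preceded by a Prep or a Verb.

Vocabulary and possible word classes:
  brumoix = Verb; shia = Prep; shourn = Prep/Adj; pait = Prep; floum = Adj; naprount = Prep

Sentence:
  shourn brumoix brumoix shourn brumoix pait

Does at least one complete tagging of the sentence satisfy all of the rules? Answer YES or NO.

NO

Candidates per position — 1:shourn {Prep,Adj}; 2:brumoix {Verb}; 3:brumoix {Verb}; 4:shourn {Prep,Adj}; 5:brumoix {Verb}; 6:pait {Prep}.
Rule 2 cannot be satisfied by any choice of tags from the lexicon.
So there is no consistent tagging.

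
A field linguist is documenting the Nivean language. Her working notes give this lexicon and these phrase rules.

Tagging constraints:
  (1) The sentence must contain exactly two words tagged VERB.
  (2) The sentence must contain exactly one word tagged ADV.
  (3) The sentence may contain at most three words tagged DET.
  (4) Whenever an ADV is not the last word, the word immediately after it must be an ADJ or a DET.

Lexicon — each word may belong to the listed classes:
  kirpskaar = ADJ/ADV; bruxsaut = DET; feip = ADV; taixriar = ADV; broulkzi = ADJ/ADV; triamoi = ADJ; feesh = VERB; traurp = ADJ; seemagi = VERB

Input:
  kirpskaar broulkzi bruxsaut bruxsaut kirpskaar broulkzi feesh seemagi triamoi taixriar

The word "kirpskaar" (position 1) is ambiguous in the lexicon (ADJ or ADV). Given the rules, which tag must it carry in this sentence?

ADJ

Candidates per position — 1:kirpskaar {ADJ,ADV}; 2:broulkzi {ADJ,ADV}; 3:bruxsaut {DET}; 4:bruxsaut {DET}; 5:kirpskaar {ADJ,ADV}; 6:broulkzi {ADJ,ADV}; 7:feesh {VERB}; 8:seemagi {VERB}; 9:triamoi {ADJ}; 10:taixriar {ADV}.
Position 1: ADV is ruled out by rule 2; that leaves ADJ.
Position 2: ADV is ruled out by rule 2; that leaves ADJ.
Position 5: ADV is ruled out by rule 2; that leaves ADJ.
Position 6: ADV is ruled out by rule 2; that leaves ADJ.
That leaves exactly one tagging: ADJ ADJ DET DET ADJ ADJ VERB VERB ADJ ADV.
Rule-by-rule: rule 1 ok; rule 2 ok; rule 3 ok; rule 4 ok.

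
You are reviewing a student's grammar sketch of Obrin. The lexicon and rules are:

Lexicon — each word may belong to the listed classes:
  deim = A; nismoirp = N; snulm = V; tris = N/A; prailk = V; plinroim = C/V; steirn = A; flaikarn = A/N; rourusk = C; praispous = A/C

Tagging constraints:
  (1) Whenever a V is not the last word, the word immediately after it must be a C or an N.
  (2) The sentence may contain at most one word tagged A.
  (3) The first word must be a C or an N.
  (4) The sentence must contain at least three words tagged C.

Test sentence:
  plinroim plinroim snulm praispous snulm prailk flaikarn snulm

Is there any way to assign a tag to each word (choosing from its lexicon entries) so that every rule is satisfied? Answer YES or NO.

Candidates per position — 1:plinroim {C,V}; 2:plinroim {C,V}; 3:snulm {V}; 4:praispous {A,C}; 5:snulm {V}; 6:prailk {V}; 7:flaikarn {A,N}; 8:snulm {V}.
Rule 1 cannot be satisfied by any choice of tags from the lexicon.
So there is no consistent tagging.

NO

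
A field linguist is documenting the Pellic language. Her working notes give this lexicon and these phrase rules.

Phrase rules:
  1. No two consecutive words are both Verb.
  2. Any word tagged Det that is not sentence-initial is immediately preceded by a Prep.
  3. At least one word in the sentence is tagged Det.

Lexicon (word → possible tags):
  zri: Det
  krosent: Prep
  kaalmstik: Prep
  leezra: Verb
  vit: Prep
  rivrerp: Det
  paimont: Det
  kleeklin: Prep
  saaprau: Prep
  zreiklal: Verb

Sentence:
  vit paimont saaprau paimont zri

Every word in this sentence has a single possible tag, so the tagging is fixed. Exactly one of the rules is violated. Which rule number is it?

2

Fixed tagging: Prep Det Prep Det Det.
Checking each rule: R1 ok, R2 fails, R3 ok.
Only rule 2 fails.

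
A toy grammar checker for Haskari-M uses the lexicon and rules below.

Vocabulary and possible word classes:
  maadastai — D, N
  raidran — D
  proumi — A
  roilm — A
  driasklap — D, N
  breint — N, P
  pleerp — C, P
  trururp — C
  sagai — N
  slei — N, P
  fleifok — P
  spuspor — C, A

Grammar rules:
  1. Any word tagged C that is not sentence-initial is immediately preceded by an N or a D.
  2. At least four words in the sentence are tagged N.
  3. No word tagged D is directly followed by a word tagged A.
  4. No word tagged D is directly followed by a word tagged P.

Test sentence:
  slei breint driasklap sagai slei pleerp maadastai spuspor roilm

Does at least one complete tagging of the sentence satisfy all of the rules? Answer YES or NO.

YES

Candidates per position — 1:slei {N,P}; 2:breint {N,P}; 3:driasklap {D,N}; 4:sagai {N}; 5:slei {N,P}; 6:pleerp {C,P}; 7:maadastai {D,N}; 8:spuspor {C,A}; 9:roilm {A}.
One satisfying assignment: N N N N N C D C A.
Verifying each rule — rule 1 satisfied; rule 2 satisfied; rule 3 satisfied; rule 4 satisfied.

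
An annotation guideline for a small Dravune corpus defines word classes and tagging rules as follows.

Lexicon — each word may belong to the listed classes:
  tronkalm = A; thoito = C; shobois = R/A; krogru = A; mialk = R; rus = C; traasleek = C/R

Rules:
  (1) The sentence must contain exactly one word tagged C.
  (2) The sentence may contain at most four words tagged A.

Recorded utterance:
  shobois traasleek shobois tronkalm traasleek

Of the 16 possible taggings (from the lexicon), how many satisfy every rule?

8

Candidates per position — 1:shobois {R,A}; 2:traasleek {C,R}; 3:shobois {R,A}; 4:tronkalm {A}; 5:traasleek {C,R}.
There are 16 candidate sequences in total.
Checking each against the rules leaves 8 sequences.
Count = 8.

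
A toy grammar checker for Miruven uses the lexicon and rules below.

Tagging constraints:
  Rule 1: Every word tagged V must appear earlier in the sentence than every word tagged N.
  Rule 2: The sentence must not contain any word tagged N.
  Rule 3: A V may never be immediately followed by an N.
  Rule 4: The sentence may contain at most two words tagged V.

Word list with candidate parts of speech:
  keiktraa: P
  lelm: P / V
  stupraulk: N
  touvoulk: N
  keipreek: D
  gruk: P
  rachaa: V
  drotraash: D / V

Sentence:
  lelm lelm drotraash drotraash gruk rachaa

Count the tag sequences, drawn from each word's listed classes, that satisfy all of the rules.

5

Candidates per position — 1:lelm {P,V}; 2:lelm {P,V}; 3:drotraash {D,V}; 4:drotraash {D,V}; 5:gruk {P}; 6:rachaa {V}.
There are 16 candidate sequences in total.
The sequences that satisfy every rule: P P D D P V; P P D V P V; P P V D P V; P V D D P V; V P D D P V.
Count = 5.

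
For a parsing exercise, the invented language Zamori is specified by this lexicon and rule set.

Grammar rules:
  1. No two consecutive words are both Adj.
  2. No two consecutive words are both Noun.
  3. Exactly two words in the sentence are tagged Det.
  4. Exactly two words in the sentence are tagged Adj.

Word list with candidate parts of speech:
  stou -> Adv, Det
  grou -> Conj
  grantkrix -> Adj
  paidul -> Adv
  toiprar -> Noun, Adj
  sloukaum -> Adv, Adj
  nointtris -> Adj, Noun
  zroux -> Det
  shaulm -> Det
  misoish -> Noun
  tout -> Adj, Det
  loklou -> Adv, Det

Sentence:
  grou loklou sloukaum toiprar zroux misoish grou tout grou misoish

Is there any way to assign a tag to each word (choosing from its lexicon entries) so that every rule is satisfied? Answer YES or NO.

Candidates per position — 1:grou {Conj}; 2:loklou {Adv,Det}; 3:sloukaum {Adv,Adj}; 4:toiprar {Noun,Adj}; 5:zroux {Det}; 6:misoish {Noun}; 7:grou {Conj}; 8:tout {Adj,Det}; 9:grou {Conj}; 10:misoish {Noun}.
One satisfying assignment: Conj Det Adj Noun Det Noun Conj Adj Conj Noun.
Verifying each rule — rule 1 ✓; rule 2 ✓; rule 3 ✓; rule 4 ✓.

YES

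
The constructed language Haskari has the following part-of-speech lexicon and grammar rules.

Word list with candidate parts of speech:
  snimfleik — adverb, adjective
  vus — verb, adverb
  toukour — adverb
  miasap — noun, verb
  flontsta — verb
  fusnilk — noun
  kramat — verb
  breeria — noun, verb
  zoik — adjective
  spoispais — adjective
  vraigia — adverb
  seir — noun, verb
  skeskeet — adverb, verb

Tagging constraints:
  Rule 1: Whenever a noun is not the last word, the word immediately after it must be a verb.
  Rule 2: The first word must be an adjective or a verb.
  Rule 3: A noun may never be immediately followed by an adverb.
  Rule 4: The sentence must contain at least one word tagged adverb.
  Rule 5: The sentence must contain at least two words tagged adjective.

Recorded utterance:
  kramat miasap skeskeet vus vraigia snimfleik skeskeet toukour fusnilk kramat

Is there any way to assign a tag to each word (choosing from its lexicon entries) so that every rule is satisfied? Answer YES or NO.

NO

Candidates per position — 1:kramat {verb}; 2:miasap {noun,verb}; 3:skeskeet {adverb,verb}; 4:vus {verb,adverb}; 5:vraigia {adverb}; 6:snimfleik {adverb,adjective}; 7:skeskeet {adverb,verb}; 8:toukour {adverb}; 9:fusnilk {noun}; 10:kramat {verb}.
Rule 5 cannot be satisfied by any choice of tags from the lexicon.
So there is no consistent tagging.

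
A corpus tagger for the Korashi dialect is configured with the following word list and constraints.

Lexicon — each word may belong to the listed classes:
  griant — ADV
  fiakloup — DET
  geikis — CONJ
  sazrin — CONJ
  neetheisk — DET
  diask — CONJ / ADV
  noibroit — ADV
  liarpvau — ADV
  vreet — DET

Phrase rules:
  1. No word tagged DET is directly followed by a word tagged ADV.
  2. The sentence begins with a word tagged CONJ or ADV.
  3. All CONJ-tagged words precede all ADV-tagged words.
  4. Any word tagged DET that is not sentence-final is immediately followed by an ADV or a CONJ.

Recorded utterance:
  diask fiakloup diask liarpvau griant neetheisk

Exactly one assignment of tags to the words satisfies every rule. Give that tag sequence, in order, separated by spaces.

CONJ DET CONJ ADV ADV DET

Candidates per position — 1:diask {CONJ,ADV}; 2:fiakloup {DET}; 3:diask {CONJ,ADV}; 4:liarpvau {ADV}; 5:griant {ADV}; 6:neetheisk {DET}.
If word 3 were ADV, no tagging could satisfy rule 1; so word 3 is CONJ.
If word 1 were ADV, no tagging could satisfy rule 3; so word 1 is CONJ.
The only consistent sequence is: CONJ DET CONJ ADV ADV DET.
Checking: rule 1 satisfied; rule 2 satisfied; rule 3 satisfied; rule 4 satisfied.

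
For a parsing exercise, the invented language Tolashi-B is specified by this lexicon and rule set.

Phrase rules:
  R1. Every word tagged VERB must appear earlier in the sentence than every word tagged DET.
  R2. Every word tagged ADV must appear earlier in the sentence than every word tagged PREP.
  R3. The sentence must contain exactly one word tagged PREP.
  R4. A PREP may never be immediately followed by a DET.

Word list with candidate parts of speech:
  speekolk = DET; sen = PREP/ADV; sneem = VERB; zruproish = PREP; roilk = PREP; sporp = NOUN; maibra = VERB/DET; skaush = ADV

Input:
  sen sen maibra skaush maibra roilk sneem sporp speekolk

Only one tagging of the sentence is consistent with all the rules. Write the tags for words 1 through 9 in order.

ADV ADV VERB ADV VERB PREP VERB NOUN DET

Candidates per position — 1:sen {PREP,ADV}; 2:sen {PREP,ADV}; 3:maibra {VERB,DET}; 4:skaush {ADV}; 5:maibra {VERB,DET}; 6:roilk {PREP}; 7:sneem {VERB}; 8:sporp {NOUN}; 9:speekolk {DET}.
If word 1 were PREP, no tagging could satisfy rule 2; so word 1 is ADV.
If word 2 were PREP, no tagging could satisfy rule 2; so word 2 is ADV.
If word 3 were DET, no tagging could satisfy rule 1; so word 3 is VERB.
If word 5 were DET, no tagging could satisfy rule 1; so word 5 is VERB.
The unique satisfying tagging is: ADV ADV VERB ADV VERB PREP VERB NOUN DET.
Verifying each rule — rule 1 satisfied; rule 2 satisfied; rule 3 satisfied; rule 4 satisfied.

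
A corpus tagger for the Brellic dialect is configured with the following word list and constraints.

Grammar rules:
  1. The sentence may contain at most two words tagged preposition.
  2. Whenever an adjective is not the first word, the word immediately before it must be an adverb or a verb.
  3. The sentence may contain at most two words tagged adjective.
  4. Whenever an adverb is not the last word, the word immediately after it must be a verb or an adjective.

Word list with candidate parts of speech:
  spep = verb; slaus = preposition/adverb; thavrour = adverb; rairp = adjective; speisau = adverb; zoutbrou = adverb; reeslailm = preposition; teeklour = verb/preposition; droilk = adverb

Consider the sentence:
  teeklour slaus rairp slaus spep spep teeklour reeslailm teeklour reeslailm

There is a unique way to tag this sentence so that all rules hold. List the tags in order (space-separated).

verb adverb adjective adverb verb verb verb preposition verb preposition

Candidates per position — 1:teeklour {verb,preposition}; 2:slaus {preposition,adverb}; 3:rairp {adjective}; 4:slaus {preposition,adverb}; 5:spep {verb}; 6:spep {verb}; 7:teeklour {verb,preposition}; 8:reeslailm {preposition}; 9:teeklour {verb,preposition}; 10:reeslailm {preposition}.
If word 1 were preposition, no tagging could satisfy rule 1; so word 1 is verb.
If word 2 were preposition, no tagging could satisfy rule 1; so word 2 is adverb.
If word 4 were preposition, no tagging could satisfy rule 1; so word 4 is adverb.
If word 7 were preposition, no tagging could satisfy rule 1; so word 7 is verb.
If word 9 were preposition, no tagging could satisfy rule 1; so word 9 is verb.
That leaves exactly one tagging: verb adverb adjective adverb verb verb verb preposition verb preposition.
Rule-by-rule: rule 1 satisfied; rule 2 satisfied; rule 3 satisfied; rule 4 satisfied.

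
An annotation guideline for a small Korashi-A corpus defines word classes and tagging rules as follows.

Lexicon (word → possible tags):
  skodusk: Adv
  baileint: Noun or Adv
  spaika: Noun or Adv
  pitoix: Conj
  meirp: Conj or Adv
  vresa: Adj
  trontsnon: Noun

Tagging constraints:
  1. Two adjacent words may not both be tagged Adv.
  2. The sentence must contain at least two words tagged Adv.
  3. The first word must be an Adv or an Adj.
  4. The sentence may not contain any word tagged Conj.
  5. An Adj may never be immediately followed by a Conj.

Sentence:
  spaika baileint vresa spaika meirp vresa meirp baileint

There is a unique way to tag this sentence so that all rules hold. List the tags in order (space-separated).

Adv Noun Adj Noun Adv Adj Adv Noun

Candidates per position — 1:spaika {Noun,Adv}; 2:baileint {Noun,Adv}; 3:vresa {Adj}; 4:spaika {Noun,Adv}; 5:meirp {Conj,Adv}; 6:vresa {Adj}; 7:meirp {Conj,Adv}; 8:baileint {Noun,Adv}.
If word 1 were Noun, no tagging could satisfy rule 3; so word 1 is Adv.
If word 2 were Adv, no tagging could satisfy rule 1; so word 2 is Noun.
If word 5 were Conj, no tagging could satisfy rule 4; so word 5 is Adv.
If word 7 were Conj, no tagging could satisfy rule 4; so word 7 is Adv.
If word 8 were Adv, no tagging could satisfy rule 1; so word 8 is Noun.
If word 4 were Adv, no tagging could satisfy rule 1; so word 4 is Noun.
So the tagging must be: Adv Noun Adj Noun Adv Adj Adv Noun.
Check: rule 1 ✓; rule 2 ✓; rule 3 ✓; rule 4 ✓; rule 5 ✓.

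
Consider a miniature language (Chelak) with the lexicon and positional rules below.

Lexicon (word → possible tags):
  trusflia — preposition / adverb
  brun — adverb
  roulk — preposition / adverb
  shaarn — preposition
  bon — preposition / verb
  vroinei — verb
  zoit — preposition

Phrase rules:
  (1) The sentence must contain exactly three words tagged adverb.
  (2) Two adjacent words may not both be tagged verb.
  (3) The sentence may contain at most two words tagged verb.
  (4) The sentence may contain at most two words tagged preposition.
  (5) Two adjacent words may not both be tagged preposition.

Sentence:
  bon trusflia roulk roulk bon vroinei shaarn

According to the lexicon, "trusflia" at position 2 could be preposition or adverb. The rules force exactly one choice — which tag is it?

adverb

Candidates per position — 1:bon {preposition,verb}; 2:trusflia {preposition,adverb}; 3:roulk {preposition,adverb}; 4:roulk {preposition,adverb}; 5:bon {preposition,verb}; 6:vroinei {verb}; 7:shaarn {preposition}.
Position 2: preposition is ruled out by rule 1; that leaves adverb.
Position 3: preposition is ruled out by rule 1; that leaves adverb.
Position 4: preposition is ruled out by rule 1; that leaves adverb.
Position 5: verb is ruled out by rule 2; that leaves preposition.
Position 1: preposition is ruled out by rule 4; that leaves verb.
That leaves exactly one tagging: verb adverb adverb adverb preposition verb preposition.
Check: rule 1 holds; rule 2 holds; rule 3 holds; rule 4 holds; rule 5 holds.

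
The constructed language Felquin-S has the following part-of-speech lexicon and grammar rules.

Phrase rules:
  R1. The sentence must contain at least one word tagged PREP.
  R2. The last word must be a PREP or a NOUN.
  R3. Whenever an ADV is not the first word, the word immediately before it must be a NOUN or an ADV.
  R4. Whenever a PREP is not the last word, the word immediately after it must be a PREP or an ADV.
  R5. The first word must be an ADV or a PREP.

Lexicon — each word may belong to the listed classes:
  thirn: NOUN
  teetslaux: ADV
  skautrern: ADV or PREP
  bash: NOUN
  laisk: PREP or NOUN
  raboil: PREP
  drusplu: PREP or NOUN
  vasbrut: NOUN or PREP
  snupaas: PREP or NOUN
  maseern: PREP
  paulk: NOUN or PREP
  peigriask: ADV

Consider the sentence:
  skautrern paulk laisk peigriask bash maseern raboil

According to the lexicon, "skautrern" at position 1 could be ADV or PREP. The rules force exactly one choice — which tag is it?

ADV

Candidates per position — 1:skautrern {ADV,PREP}; 2:paulk {NOUN,PREP}; 3:laisk {PREP,NOUN}; 4:peigriask {ADV}; 5:bash {NOUN}; 6:maseern {PREP}; 7:raboil {PREP}.
Position 3: PREP is ruled out by rule 3; that leaves NOUN.
Position 1: PREP is ruled out by rule 4; that leaves ADV.
Position 2: PREP is ruled out by rule 4; that leaves NOUN.
So the tagging must be: ADV NOUN NOUN ADV NOUN PREP PREP.
Check: rule 1 ok; rule 2 ok; rule 3 ok; rule 4 ok; rule 5 ok.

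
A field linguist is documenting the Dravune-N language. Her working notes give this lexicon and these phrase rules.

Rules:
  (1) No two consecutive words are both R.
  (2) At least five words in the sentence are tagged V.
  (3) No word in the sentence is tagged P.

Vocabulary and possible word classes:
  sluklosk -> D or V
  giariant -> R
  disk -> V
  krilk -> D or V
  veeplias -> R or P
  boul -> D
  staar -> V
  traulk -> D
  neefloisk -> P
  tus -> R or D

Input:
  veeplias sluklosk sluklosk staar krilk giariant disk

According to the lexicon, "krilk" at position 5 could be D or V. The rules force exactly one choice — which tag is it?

V

Candidates per position — 1:veeplias {R,P}; 2:sluklosk {D,V}; 3:sluklosk {D,V}; 4:staar {V}; 5:krilk {D,V}; 6:giariant {R}; 7:disk {V}.
If word 1 were P, no tagging could satisfy rule 3; so word 1 is R.
If word 2 were D, no tagging could satisfy rule 2; so word 2 is V.
If word 3 were D, no tagging could satisfy rule 2; so word 3 is V.
If word 5 were D, no tagging could satisfy rule 2; so word 5 is V.
The only consistent sequence is: R V V V V R V.
Check: rule 1 satisfied; rule 2 satisfied; rule 3 satisfied.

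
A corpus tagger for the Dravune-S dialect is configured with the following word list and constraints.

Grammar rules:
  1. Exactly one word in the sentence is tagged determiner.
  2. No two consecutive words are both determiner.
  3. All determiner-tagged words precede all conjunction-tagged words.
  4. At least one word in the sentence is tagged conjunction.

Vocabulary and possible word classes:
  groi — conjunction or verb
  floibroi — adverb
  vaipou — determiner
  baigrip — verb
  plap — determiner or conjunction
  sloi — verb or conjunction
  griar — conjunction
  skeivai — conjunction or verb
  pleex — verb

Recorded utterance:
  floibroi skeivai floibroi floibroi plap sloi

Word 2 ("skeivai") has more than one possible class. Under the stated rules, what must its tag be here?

Candidates per position — 1:floibroi {adverb}; 2:skeivai {conjunction,verb}; 3:floibroi {adverb}; 4:floibroi {adverb}; 5:plap {determiner,conjunction}; 6:sloi {verb,conjunction}.
If word 5 were conjunction, no tagging could satisfy rule 1; so word 5 is determiner.
If word 2 were conjunction, no tagging could satisfy rule 3; so word 2 is verb.
If word 6 were verb, no tagging could satisfy rule 4; so word 6 is conjunction.
The only consistent sequence is: adverb verb adverb adverb determiner conjunction.
Checking: rule 1 satisfied; rule 2 satisfied; rule 3 satisfied; rule 4 satisfied.

verb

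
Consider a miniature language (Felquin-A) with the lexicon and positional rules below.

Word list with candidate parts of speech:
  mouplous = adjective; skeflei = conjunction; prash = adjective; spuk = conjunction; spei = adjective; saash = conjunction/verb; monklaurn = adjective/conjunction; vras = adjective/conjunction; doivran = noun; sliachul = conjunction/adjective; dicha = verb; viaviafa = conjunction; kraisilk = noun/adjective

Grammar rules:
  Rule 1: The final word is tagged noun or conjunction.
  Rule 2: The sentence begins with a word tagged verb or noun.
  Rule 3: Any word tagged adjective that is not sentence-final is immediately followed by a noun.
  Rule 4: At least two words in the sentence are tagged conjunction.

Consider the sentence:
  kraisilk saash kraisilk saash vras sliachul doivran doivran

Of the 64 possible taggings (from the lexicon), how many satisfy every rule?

Candidates per position — 1:kraisilk {noun,adjective}; 2:saash {conjunction,verb}; 3:kraisilk {noun,adjective}; 4:saash {conjunction,verb}; 5:vras {adjective,conjunction}; 6:sliachul {conjunction,adjective}; 7:doivran {noun}; 8:doivran {noun}.
There are 64 candidate sequences in total.
Checking each against the rules leaves 7 sequences.
Count = 7.

7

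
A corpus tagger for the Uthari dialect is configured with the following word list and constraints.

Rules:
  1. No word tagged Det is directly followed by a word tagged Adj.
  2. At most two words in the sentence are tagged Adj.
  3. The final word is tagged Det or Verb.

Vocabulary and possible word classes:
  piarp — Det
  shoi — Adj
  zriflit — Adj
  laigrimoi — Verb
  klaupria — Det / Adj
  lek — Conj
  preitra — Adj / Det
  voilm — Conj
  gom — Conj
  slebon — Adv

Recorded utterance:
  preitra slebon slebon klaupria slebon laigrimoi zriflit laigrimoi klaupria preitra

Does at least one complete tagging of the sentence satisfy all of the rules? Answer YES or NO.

YES

Candidates per position — 1:preitra {Adj,Det}; 2:slebon {Adv}; 3:slebon {Adv}; 4:klaupria {Det,Adj}; 5:slebon {Adv}; 6:laigrimoi {Verb}; 7:zriflit {Adj}; 8:laigrimoi {Verb}; 9:klaupria {Det,Adj}; 10:preitra {Adj,Det}.
One satisfying assignment: Det Adv Adv Adj Adv Verb Adj Verb Det Det.
Check: rule 1 holds; rule 2 holds; rule 3 holds.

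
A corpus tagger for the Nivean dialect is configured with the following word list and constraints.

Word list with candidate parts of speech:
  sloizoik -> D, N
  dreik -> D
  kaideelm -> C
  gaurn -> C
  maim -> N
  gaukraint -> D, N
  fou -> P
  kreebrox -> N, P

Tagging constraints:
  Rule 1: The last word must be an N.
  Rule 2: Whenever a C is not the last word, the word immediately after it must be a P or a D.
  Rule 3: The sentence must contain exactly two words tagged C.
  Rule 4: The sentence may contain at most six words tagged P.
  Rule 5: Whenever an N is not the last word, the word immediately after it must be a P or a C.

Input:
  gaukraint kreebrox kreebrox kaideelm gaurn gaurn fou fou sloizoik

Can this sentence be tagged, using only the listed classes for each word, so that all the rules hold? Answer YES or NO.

NO

Candidates per position — 1:gaukraint {D,N}; 2:kreebrox {N,P}; 3:kreebrox {N,P}; 4:kaideelm {C}; 5:gaurn {C}; 6:gaurn {C}; 7:fou {P}; 8:fou {P}; 9:sloizoik {D,N}.
Rule 2 cannot be satisfied by any choice of tags from the lexicon.
So there is no consistent tagging.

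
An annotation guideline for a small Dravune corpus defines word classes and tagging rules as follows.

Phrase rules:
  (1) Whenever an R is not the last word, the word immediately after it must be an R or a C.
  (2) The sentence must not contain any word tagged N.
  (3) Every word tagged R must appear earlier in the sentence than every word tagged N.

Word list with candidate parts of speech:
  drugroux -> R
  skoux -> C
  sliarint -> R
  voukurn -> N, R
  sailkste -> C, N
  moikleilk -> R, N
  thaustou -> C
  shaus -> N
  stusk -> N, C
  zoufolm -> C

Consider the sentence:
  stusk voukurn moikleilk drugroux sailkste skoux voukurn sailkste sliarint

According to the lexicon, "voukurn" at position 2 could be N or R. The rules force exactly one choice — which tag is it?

Candidates per position — 1:stusk {N,C}; 2:voukurn {N,R}; 3:moikleilk {R,N}; 4:drugroux {R}; 5:sailkste {C,N}; 6:skoux {C}; 7:voukurn {N,R}; 8:sailkste {C,N}; 9:sliarint {R}.
Position 1: tagging it N would leave rule 2 unsatisfiable, so it must be C.
Position 2: tagging it N would leave rule 2 unsatisfiable, so it must be R.
Position 3: tagging it N would leave rule 1 unsatisfiable, so it must be R.
Position 5: tagging it N would leave rule 1 unsatisfiable, so it must be C.
Position 7: tagging it N would leave rule 2 unsatisfiable, so it must be R.
Position 8: tagging it N would leave rule 1 unsatisfiable, so it must be C.
The only consistent sequence is: C R R R C C R C R.
Rule-by-rule: rule 1 ok; rule 2 ok; rule 3 ok.

R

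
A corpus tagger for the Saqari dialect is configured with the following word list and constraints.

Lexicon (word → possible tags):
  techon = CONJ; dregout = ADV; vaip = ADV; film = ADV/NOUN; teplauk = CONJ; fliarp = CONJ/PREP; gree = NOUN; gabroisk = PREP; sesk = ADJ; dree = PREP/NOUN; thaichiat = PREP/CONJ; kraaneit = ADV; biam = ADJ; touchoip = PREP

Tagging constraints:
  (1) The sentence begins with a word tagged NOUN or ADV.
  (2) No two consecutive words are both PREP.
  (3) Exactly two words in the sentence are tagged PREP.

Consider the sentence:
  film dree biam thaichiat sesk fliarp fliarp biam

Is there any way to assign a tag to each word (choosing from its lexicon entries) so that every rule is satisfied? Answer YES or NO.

YES

Candidates per position — 1:film {ADV,NOUN}; 2:dree {PREP,NOUN}; 3:biam {ADJ}; 4:thaichiat {PREP,CONJ}; 5:sesk {ADJ}; 6:fliarp {CONJ,PREP}; 7:fliarp {CONJ,PREP}; 8:biam {ADJ}.
One satisfying assignment: ADV PREP ADJ CONJ ADJ PREP CONJ ADJ.
Rule-by-rule: rule 1 ✓; rule 2 ✓; rule 3 ✓.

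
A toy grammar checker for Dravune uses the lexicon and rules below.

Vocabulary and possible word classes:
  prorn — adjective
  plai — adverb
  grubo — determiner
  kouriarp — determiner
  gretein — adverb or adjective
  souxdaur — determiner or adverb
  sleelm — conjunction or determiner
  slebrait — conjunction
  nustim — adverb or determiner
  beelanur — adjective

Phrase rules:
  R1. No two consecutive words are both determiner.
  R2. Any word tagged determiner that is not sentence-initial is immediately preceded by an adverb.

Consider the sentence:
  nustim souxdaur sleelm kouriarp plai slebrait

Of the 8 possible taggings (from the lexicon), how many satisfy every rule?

0

Candidates per position — 1:nustim {adverb,determiner}; 2:souxdaur {determiner,adverb}; 3:sleelm {conjunction,determiner}; 4:kouriarp {determiner}; 5:plai {adverb}; 6:slebrait {conjunction}.
There are 8 candidate sequences in total.
Rule 2 cannot be satisfied by any choice of tags from the lexicon.
So there is no consistent tagging.
Count = 0.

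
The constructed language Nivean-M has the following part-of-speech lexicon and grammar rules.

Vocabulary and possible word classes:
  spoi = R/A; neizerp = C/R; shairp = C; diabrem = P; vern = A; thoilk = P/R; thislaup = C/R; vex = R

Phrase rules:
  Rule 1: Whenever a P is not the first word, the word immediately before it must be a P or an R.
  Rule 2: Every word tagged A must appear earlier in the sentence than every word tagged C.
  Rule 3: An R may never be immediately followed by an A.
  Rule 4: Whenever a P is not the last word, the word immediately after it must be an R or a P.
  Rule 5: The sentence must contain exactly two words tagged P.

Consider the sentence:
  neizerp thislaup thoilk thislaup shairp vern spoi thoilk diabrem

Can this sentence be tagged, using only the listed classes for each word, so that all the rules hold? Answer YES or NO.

Candidates per position — 1:neizerp {C,R}; 2:thislaup {C,R}; 3:thoilk {P,R}; 4:thislaup {C,R}; 5:shairp {C}; 6:vern {A}; 7:spoi {R,A}; 8:thoilk {P,R}; 9:diabrem {P}.
Rule 2 cannot be satisfied by any choice of tags from the lexicon.
So there is no consistent tagging.

NO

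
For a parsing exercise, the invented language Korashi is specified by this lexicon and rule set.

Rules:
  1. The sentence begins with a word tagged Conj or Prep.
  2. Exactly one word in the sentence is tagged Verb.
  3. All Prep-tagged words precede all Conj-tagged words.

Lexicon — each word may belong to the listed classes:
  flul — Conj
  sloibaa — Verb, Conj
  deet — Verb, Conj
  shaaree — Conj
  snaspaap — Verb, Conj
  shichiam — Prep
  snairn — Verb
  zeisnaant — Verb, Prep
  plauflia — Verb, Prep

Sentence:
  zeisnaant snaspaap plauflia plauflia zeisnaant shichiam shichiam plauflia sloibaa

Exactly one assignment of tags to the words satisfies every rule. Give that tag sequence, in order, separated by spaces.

Prep Verb Prep Prep Prep Prep Prep Prep Conj

Candidates per position — 1:zeisnaant {Verb,Prep}; 2:snaspaap {Verb,Conj}; 3:plauflia {Verb,Prep}; 4:plauflia {Verb,Prep}; 5:zeisnaant {Verb,Prep}; 6:shichiam {Prep}; 7:shichiam {Prep}; 8:plauflia {Verb,Prep}; 9:sloibaa {Verb,Conj}.
Word 1 cannot be Verb — rule 1 would then fail for every completion. It is Prep.
Word 2 cannot be Conj — rule 3 would then fail for every completion. It is Verb.
Word 3 cannot be Verb — rule 2 would then fail for every completion. It is Prep.
Word 4 cannot be Verb — rule 2 would then fail for every completion. It is Prep.
Word 5 cannot be Verb — rule 2 would then fail for every completion. It is Prep.
Word 8 cannot be Verb — rule 2 would then fail for every completion. It is Prep.
Word 9 cannot be Verb — rule 2 would then fail for every completion. It is Conj.
The unique satisfying tagging is: Prep Verb Prep Prep Prep Prep Prep Prep Conj.
Rule-by-rule: rule 1 ok; rule 2 ok; rule 3 ok.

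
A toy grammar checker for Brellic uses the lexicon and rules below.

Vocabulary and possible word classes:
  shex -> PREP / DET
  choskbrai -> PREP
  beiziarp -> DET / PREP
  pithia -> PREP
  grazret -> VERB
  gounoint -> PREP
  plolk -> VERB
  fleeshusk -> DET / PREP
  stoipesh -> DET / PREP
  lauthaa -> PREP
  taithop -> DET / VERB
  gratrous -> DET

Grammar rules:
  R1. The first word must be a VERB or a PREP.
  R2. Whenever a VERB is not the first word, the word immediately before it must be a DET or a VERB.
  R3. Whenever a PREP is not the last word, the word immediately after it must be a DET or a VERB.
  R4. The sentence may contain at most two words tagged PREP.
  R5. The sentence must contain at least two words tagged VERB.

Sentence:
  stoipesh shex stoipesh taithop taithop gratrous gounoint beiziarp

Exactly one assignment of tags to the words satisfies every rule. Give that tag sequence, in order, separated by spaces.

PREP DET DET VERB VERB DET PREP DET

Candidates per position — 1:stoipesh {DET,PREP}; 2:shex {PREP,DET}; 3:stoipesh {DET,PREP}; 4:taithop {DET,VERB}; 5:taithop {DET,VERB}; 6:gratrous {DET}; 7:gounoint {PREP}; 8:beiziarp {DET,PREP}.
Position 1: tagging it DET would leave rule 1 unsatisfiable, so it must be PREP.
Position 2: tagging it PREP would leave rule 3 unsatisfiable, so it must be DET.
Position 3: tagging it PREP would leave rule 4 unsatisfiable, so it must be DET.
Position 4: tagging it DET would leave rule 5 unsatisfiable, so it must be VERB.
Position 5: tagging it DET would leave rule 5 unsatisfiable, so it must be VERB.
Position 8: tagging it PREP would leave rule 3 unsatisfiable, so it must be DET.
That leaves exactly one tagging: PREP DET DET VERB VERB DET PREP DET.
Verifying each rule — rule 1 holds; rule 2 holds; rule 3 holds; rule 4 holds; rule 5 holds.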